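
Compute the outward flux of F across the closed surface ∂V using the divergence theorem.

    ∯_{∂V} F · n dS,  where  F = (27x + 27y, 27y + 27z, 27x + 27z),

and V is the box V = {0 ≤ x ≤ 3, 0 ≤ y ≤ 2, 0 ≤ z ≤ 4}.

By the divergence theorem,

    ∯_{∂V} F · n dS = ∭_V (∇ · F) dV.

Compute the divergence:
    ∇ · F = ∂F_x/∂x + ∂F_y/∂y + ∂F_z/∂z = 27 + 27 + 27 = 81.

V is a rectangular box, so dV = dx dy dz with 0 ≤ x ≤ 3, 0 ≤ y ≤ 2, 0 ≤ z ≤ 4.

Integrate (81) over V as an iterated integral:

    ∭_V (∇·F) dV = ∫_0^{3} ∫_0^{2} ∫_0^{4} (81) dz dy dx.

Inner (z from 0 to 4): 324.
Middle (y from 0 to 2): 648.
Outer (x from 0 to 3): 1944.

Therefore ∯_{∂V} F · n dS = 1944.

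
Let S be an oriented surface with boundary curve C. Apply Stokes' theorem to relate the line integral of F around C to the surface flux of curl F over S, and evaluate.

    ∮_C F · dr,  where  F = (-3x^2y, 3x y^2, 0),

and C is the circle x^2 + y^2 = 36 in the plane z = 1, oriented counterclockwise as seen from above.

Let S be the flat disk x^2 + y^2 ≤ 36 in the plane z = 1, with upward unit normal n̂ = ẑ. By Stokes' theorem,

    ∮_C F · dr = ∬_S (∇ × F) · n̂ dS = ∬_D (curl F)_z dA,

where D is the disk x^2 + y^2 ≤ 36.

Compute the curl of F = (-3x^2y, 3x y^2, 0):
    (∇ × F)_x = ∂F_z/∂y - ∂F_y/∂z = 0,
    (∇ × F)_y = ∂F_x/∂z - ∂F_z/∂x = 0,
    (∇ × F)_z = ∂F_y/∂x - ∂F_x/∂y = 3x^2 + 3y^2.

On z = 1, (curl F)_z = 3x^2 + 3y^2.

Convert to polar (x = r cos θ, y = r sin θ, dA = r dr dθ); the integrand becomes 3r^2, so

    ∬_D (curl F)_z dA = ∫_0^{2π} ∫_0^{6} (3r^2) · r dr dθ.

Inner (r from 0 to 6): 972.
Outer (θ from 0 to 2π): 1944π.

Therefore ∮_C F · dr = 1944π.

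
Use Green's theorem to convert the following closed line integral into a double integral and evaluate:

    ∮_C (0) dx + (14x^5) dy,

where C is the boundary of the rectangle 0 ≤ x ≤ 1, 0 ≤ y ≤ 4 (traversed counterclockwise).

Green's theorem converts the closed line integral into a double integral over the enclosed region D:

    ∮_C P dx + Q dy = ∬_D (∂Q/∂x - ∂P/∂y) dA.

Here P = 0, Q = 14x^5, so

    ∂Q/∂x = 70x^4,    ∂P/∂y = 0,
    ∂Q/∂x - ∂P/∂y = 70x^4.

D is the region 0 ≤ x ≤ 1, 0 ≤ y ≤ 4. Evaluating the double integral:

    ∬_D (70x^4) dA = ∫_0^{1} ∫_0^{4} (70x^4) dy dx.

Inner (y from 0 to 4): 280x^4.
Outer (x from 0 to 1): 56.

Therefore ∮_C P dx + Q dy = 56.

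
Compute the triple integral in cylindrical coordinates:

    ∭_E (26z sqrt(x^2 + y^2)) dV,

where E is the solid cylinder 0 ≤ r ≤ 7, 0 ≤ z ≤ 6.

In cylindrical coordinates, x = r cos(θ), y = r sin(θ), z = z, and dV = r dr dθ dz.

The integrand becomes 26r z, so

    ∭_E (26z sqrt(x^2 + y^2)) dV = ∫_{0}^{2π} ∫_{0}^{7} ∫_{0}^{6} (26r z) · r dz dr dθ.

Inner (z): 468r^2.
Middle (r from 0 to 7): 53508.
Outer (θ): 107016π.

Therefore the triple integral equals 107016π.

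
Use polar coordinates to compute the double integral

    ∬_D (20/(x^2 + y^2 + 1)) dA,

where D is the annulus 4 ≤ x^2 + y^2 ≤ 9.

The region D is 2 ≤ r ≤ 3, 0 ≤ θ ≤ 2π in polar coordinates, where x = r cos(θ), y = r sin(θ), and dA = r dr dθ.

Under the substitution, the integrand becomes 20/(r^2 + 1), so

    ∬_D (20/(x^2 + y^2 + 1)) dA = ∫_{0}^{2π} ∫_{2}^{3} (20/(r^2 + 1)) · r dr dθ.

Inner integral (in r): ∫_{2}^{3} (20/(r^2 + 1)) · r dr = log(1024).

Outer integral (in θ): ∫_{0}^{2π} (log(1024)) dθ = 20π log(2).

Therefore ∬_D (20/(x^2 + y^2 + 1)) dA = 20π log(2).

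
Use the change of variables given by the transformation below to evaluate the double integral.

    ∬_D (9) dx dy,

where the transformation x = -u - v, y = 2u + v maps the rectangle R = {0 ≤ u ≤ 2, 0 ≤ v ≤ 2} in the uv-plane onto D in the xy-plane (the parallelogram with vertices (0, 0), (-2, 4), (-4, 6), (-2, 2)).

Compute the Jacobian determinant of (x, y) with respect to (u, v):

    ∂(x,y)/∂(u,v) = | -1  -1 | = (-1)(1) - (-1)(2) = 1.
                   | 2  1 |

Its absolute value is |J| = 1 (the area scaling factor).

Substituting x = -u - v, y = 2u + v into the integrand,

    9 → 9,

so the integral becomes

    ∬_R (9) · |J| du dv = ∫_0^2 ∫_0^2 (9) dv du.

Inner (v): 18.
Outer (u): 36.

Therefore ∬_D (9) dx dy = 36.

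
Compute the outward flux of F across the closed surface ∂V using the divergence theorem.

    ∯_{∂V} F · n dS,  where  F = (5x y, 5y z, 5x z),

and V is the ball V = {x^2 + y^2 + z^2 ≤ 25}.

By the divergence theorem,

    ∯_{∂V} F · n dS = ∭_V (∇ · F) dV.

Compute the divergence:
    ∇ · F = ∂F_x/∂x + ∂F_y/∂y + ∂F_z/∂z = 5y + 5z + 5x = 5x + 5y + 5z.

In spherical coordinates, x = ρ sin(φ) cos(θ), y = ρ sin(φ) sin(θ), z = ρ cos(φ), dV = ρ^2 sin(φ) dρ dφ dθ, with 0 ≤ ρ ≤ 5, 0 ≤ φ ≤ π, 0 ≤ θ ≤ 2π.

The integrand, after substitution and multiplying by the volume element, becomes (5ρ (sqrt(2)sin(φ)sin(θ + π/4) + cos(φ))) · ρ^2 sin(φ), so

    ∭_V (∇·F) dV = ∫_0^{2π} ∫_0^{π} ∫_0^{5} (5ρ (sqrt(2)sin(φ)sin(θ + π/4) + cos(φ))) · ρ^2 sin(φ) dρ dφ dθ.

Inner (ρ from 0 to 5): 3125(sqrt(2)sin(φ)sin(θ + π/4) + cos(φ))sin(φ)/4.
Middle (φ from 0 to π): 3125sqrt(2)π sin(θ + π/4)/8.
Outer (θ from 0 to 2π): 0.

Therefore ∯_{∂V} F · n dS = 0.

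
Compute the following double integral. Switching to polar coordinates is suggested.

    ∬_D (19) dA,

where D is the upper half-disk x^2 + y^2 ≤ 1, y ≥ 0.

The region D is 0 ≤ r ≤ 1, 0 ≤ θ ≤ π in polar coordinates, where x = r cos(θ), y = r sin(θ), and dA = r dr dθ.

Under the substitution, the integrand becomes 19, so

    ∬_D (19) dA = ∫_{0}^{π} ∫_{0}^{1} (19) · r dr dθ.

Inner integral (in r): ∫_{0}^{1} (19) · r dr = 19/2.

Outer integral (in θ): ∫_{0}^{π} (19/2) dθ = 19π/2.

Therefore ∬_D (19) dA = 19π/2.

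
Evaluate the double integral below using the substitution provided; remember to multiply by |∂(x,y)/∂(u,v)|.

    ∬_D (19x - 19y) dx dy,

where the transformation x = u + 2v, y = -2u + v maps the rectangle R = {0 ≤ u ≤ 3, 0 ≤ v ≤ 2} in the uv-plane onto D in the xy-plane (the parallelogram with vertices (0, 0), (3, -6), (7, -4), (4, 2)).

Compute the Jacobian determinant of (x, y) with respect to (u, v):

    ∂(x,y)/∂(u,v) = | 1  2 | = (1)(1) - (2)(-2) = 5.
                   | -2  1 |

Its absolute value is |J| = 5 (the area scaling factor).

Substituting x = u + 2v, y = -2u + v into the integrand,

    19x - 19y → 57u + 19v,

so the integral becomes

    ∬_R (57u + 19v) · |J| du dv = ∫_0^3 ∫_0^2 (285u + 95v) dv du.

Inner (v): 570u + 190.
Outer (u): 3135.

Therefore ∬_D (19x - 19y) dx dy = 3135.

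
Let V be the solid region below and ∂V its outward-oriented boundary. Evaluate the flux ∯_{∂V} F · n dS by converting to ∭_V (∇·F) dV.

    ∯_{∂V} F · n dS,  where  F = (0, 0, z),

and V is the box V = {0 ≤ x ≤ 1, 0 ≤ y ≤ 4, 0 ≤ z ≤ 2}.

By the divergence theorem,

    ∯_{∂V} F · n dS = ∭_V (∇ · F) dV.

Compute the divergence:
    ∇ · F = ∂F_x/∂x + ∂F_y/∂y + ∂F_z/∂z = 0 + 0 + 1 = 1.

V is a rectangular box, so dV = dx dy dz with 0 ≤ x ≤ 1, 0 ≤ y ≤ 4, 0 ≤ z ≤ 2.

Integrate (1) over V as an iterated integral:

    ∭_V (∇·F) dV = ∫_0^{1} ∫_0^{4} ∫_0^{2} (1) dz dy dx.

Inner (z from 0 to 2): 2.
Middle (y from 0 to 4): 8.
Outer (x from 0 to 1): 8.

Therefore ∯_{∂V} F · n dS = 8.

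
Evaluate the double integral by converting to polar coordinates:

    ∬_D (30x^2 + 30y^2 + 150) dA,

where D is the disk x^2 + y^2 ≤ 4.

The region D is 0 ≤ r ≤ 2, 0 ≤ θ ≤ 2π in polar coordinates, where x = r cos(θ), y = r sin(θ), and dA = r dr dθ.

Under the substitution, the integrand becomes 30r^2 + 150, so

    ∬_D (30x^2 + 30y^2 + 150) dA = ∫_{0}^{2π} ∫_{0}^{2} (30r^2 + 150) · r dr dθ.

Inner integral (in r): ∫_{0}^{2} (30r^2 + 150) · r dr = 420.

Outer integral (in θ): ∫_{0}^{2π} (420) dθ = 840π.

Therefore ∬_D (30x^2 + 30y^2 + 150) dA = 840π.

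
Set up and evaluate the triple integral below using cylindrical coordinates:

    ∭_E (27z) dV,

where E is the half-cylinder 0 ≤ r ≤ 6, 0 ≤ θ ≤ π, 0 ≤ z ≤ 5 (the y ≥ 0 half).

In cylindrical coordinates, x = r cos(θ), y = r sin(θ), z = z, and dV = r dr dθ dz.

The integrand becomes 27z, so

    ∭_E (27z) dV = ∫_{0}^{π} ∫_{0}^{6} ∫_{0}^{5} (27z) · r dz dr dθ.

Inner (z): 675r/2.
Middle (r from 0 to 6): 6075.
Outer (θ): 6075π.

Therefore the triple integral equals 6075π.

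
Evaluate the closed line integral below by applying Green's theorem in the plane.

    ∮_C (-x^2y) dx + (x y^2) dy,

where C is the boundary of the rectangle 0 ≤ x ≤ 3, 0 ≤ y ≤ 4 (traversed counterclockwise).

Green's theorem converts the closed line integral into a double integral over the enclosed region D:

    ∮_C P dx + Q dy = ∬_D (∂Q/∂x - ∂P/∂y) dA.

Here P = -x^2y, Q = x y^2, so

    ∂Q/∂x = y^2,    ∂P/∂y = -x^2,
    ∂Q/∂x - ∂P/∂y = x^2 + y^2.

D is the region 0 ≤ x ≤ 3, 0 ≤ y ≤ 4. Evaluating the double integral:

    ∬_D (x^2 + y^2) dA = ∫_0^{3} ∫_0^{4} (x^2 + y^2) dy dx.

Inner (y from 0 to 4): 4x^2 + 64/3.
Outer (x from 0 to 3): 100.

Therefore ∮_C P dx + Q dy = 100.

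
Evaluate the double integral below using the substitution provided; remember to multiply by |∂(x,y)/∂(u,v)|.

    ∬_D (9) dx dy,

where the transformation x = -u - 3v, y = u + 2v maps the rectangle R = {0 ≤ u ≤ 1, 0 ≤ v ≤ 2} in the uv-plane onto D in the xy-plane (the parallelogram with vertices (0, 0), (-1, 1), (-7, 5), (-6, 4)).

Compute the Jacobian determinant of (x, y) with respect to (u, v):

    ∂(x,y)/∂(u,v) = | -1  -3 | = (-1)(2) - (-3)(1) = 1.
                   | 1  2 |

Its absolute value is |J| = 1 (the area scaling factor).

Substituting x = -u - 3v, y = u + 2v into the integrand,

    9 → 9,

so the integral becomes

    ∬_R (9) · |J| du dv = ∫_0^1 ∫_0^2 (9) dv du.

Inner (v): 18.
Outer (u): 18.

Therefore ∬_D (9) dx dy = 18.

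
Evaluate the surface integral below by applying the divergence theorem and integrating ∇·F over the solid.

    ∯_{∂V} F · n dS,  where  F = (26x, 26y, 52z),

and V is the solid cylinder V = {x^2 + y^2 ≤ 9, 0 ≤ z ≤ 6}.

By the divergence theorem,

    ∯_{∂V} F · n dS = ∭_V (∇ · F) dV.

Compute the divergence:
    ∇ · F = ∂F_x/∂x + ∂F_y/∂y + ∂F_z/∂z = 26 + 26 + 52 = 104.

In cylindrical coordinates, x = r cos(θ), y = r sin(θ), z = z, dV = r dr dθ dz, with 0 ≤ r ≤ 3, 0 ≤ θ ≤ 2π, 0 ≤ z ≤ 6.

The integrand, after substitution and multiplying by the volume element, becomes (104) · r, so

    ∭_V (∇·F) dV = ∫_0^{2π} ∫_0^{3} ∫_0^{6} (104) · r dz dr dθ.

Inner (z from 0 to 6): 624r.
Middle (r from 0 to 3): 2808.
Outer (θ from 0 to 2π): 5616π.

Therefore ∯_{∂V} F · n dS = 5616π.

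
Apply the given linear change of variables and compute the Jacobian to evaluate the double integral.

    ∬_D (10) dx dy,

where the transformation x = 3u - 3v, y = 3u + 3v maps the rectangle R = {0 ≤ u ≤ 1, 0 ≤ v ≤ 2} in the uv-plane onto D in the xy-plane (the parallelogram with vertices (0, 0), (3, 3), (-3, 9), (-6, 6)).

Compute the Jacobian determinant of (x, y) with respect to (u, v):

    ∂(x,y)/∂(u,v) = | 3  -3 | = (3)(3) - (-3)(3) = 18.
                   | 3  3 |

Its absolute value is |J| = 18 (the area scaling factor).

Substituting x = 3u - 3v, y = 3u + 3v into the integrand,

    10 → 10,

so the integral becomes

    ∬_R (10) · |J| du dv = ∫_0^1 ∫_0^2 (180) dv du.

Inner (v): 360.
Outer (u): 360.

Therefore ∬_D (10) dx dy = 360.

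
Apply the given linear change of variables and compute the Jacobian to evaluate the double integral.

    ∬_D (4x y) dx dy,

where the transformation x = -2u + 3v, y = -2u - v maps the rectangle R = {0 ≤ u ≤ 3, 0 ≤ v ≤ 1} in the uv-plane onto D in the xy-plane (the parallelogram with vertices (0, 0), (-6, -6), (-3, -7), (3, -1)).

Compute the Jacobian determinant of (x, y) with respect to (u, v):

    ∂(x,y)/∂(u,v) = | -2  3 | = (-2)(-1) - (3)(-2) = 8.
                   | -2  -1 |

Its absolute value is |J| = 8 (the area scaling factor).

Substituting x = -2u + 3v, y = -2u - v into the integrand,

    4x y → 16u^2 - 16u v - 12v^2,

so the integral becomes

    ∬_R (16u^2 - 16u v - 12v^2) · |J| du dv = ∫_0^3 ∫_0^1 (128u^2 - 128u v - 96v^2) dv du.

Inner (v): 128u^2 - 64u - 32.
Outer (u): 768.

Therefore ∬_D (4x y) dx dy = 768.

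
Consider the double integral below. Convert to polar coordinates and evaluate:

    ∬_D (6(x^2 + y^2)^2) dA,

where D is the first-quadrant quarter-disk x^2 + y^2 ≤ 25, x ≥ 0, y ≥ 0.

The region D is 0 ≤ r ≤ 5, 0 ≤ θ ≤ π/2 in polar coordinates, where x = r cos(θ), y = r sin(θ), and dA = r dr dθ.

Under the substitution, the integrand becomes 6r^4, so

    ∬_D (6(x^2 + y^2)^2) dA = ∫_{0}^{π/2} ∫_{0}^{5} (6r^4) · r dr dθ.

Inner integral (in r): ∫_{0}^{5} (6r^4) · r dr = 15625.

Outer integral (in θ): ∫_{0}^{π/2} (15625) dθ = 15625π/2.

Therefore ∬_D (6(x^2 + y^2)^2) dA = 15625π/2.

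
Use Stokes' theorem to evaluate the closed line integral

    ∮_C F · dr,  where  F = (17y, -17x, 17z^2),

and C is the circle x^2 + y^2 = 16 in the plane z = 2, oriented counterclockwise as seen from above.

Let S be the flat disk x^2 + y^2 ≤ 16 in the plane z = 2, with upward unit normal n̂ = ẑ. By Stokes' theorem,

    ∮_C F · dr = ∬_S (∇ × F) · n̂ dS = ∬_D (curl F)_z dA,

where D is the disk x^2 + y^2 ≤ 16.

Compute the curl of F = (17y, -17x, 17z^2):
    (∇ × F)_x = ∂F_z/∂y - ∂F_y/∂z = 0,
    (∇ × F)_y = ∂F_x/∂z - ∂F_z/∂x = 0,
    (∇ × F)_z = ∂F_y/∂x - ∂F_x/∂y = -34.

On z = 2, (curl F)_z = -34.

Convert to polar (x = r cos θ, y = r sin θ, dA = r dr dθ); the integrand becomes -34, so

    ∬_D (curl F)_z dA = ∫_0^{2π} ∫_0^{4} (-34) · r dr dθ.

Inner (r from 0 to 4): -272.
Outer (θ from 0 to 2π): -544π.

Therefore ∮_C F · dr = -544π.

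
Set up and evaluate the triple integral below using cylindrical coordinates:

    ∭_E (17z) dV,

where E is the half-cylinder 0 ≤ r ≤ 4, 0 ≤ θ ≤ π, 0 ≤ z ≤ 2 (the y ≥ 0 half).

In cylindrical coordinates, x = r cos(θ), y = r sin(θ), z = z, and dV = r dr dθ dz.

The integrand becomes 17z, so

    ∭_E (17z) dV = ∫_{0}^{π} ∫_{0}^{4} ∫_{0}^{2} (17z) · r dz dr dθ.

Inner (z): 34r.
Middle (r from 0 to 4): 272.
Outer (θ): 272π.

Therefore the triple integral equals 272π.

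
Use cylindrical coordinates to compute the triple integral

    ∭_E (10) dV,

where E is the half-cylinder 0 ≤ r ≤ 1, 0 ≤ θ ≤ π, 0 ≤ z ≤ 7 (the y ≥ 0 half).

In cylindrical coordinates, x = r cos(θ), y = r sin(θ), z = z, and dV = r dr dθ dz.

The integrand becomes 10, so

    ∭_E (10) dV = ∫_{0}^{π} ∫_{0}^{1} ∫_{0}^{7} (10) · r dz dr dθ.

Inner (z): 70r.
Middle (r from 0 to 1): 35.
Outer (θ): 35π.

Therefore the triple integral equals 35π.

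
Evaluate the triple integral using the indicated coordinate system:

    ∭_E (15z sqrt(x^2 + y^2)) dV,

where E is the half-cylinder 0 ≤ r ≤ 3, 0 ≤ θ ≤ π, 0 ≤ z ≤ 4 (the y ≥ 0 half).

In cylindrical coordinates, x = r cos(θ), y = r sin(θ), z = z, and dV = r dr dθ dz.

The integrand becomes 15r z, so

    ∭_E (15z sqrt(x^2 + y^2)) dV = ∫_{0}^{π} ∫_{0}^{3} ∫_{0}^{4} (15r z) · r dz dr dθ.

Inner (z): 120r^2.
Middle (r from 0 to 3): 1080.
Outer (θ): 1080π.

Therefore the triple integral equals 1080π.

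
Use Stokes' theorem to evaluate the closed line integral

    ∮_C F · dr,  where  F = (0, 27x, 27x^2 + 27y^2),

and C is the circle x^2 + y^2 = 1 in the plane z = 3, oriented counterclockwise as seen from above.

Let S be the flat disk x^2 + y^2 ≤ 1 in the plane z = 3, with upward unit normal n̂ = ẑ. By Stokes' theorem,

    ∮_C F · dr = ∬_S (∇ × F) · n̂ dS = ∬_D (curl F)_z dA,

where D is the disk x^2 + y^2 ≤ 1.

Compute the curl of F = (0, 27x, 27x^2 + 27y^2):
    (∇ × F)_x = ∂F_z/∂y - ∂F_y/∂z = 54y,
    (∇ × F)_y = ∂F_x/∂z - ∂F_z/∂x = -54x,
    (∇ × F)_z = ∂F_y/∂x - ∂F_x/∂y = 27.

On z = 3, (curl F)_z = 27.

Convert to polar (x = r cos θ, y = r sin θ, dA = r dr dθ); the integrand becomes 27, so

    ∬_D (curl F)_z dA = ∫_0^{2π} ∫_0^{1} (27) · r dr dθ.

Inner (r from 0 to 1): 27/2.
Outer (θ from 0 to 2π): 27π.

Therefore ∮_C F · dr = 27π.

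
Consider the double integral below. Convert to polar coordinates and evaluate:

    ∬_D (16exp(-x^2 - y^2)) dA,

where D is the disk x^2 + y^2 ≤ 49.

The region D is 0 ≤ r ≤ 7, 0 ≤ θ ≤ 2π in polar coordinates, where x = r cos(θ), y = r sin(θ), and dA = r dr dθ.

Under the substitution, the integrand becomes 16exp(-r^2), so

    ∬_D (16exp(-x^2 - y^2)) dA = ∫_{0}^{2π} ∫_{0}^{7} (16exp(-r^2)) · r dr dθ.

Inner integral (in r): ∫_{0}^{7} (16exp(-r^2)) · r dr = 8 - 8exp(-49).

Outer integral (in θ): ∫_{0}^{2π} (8 - 8exp(-49)) dθ = -16π exp(-49) + 16π.

Therefore ∬_D (16exp(-x^2 - y^2)) dA = -16π exp(-49) + 16π.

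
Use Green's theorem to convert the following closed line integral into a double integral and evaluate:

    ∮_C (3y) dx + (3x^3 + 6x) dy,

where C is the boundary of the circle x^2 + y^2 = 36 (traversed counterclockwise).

Green's theorem converts the closed line integral into a double integral over the enclosed region D:

    ∮_C P dx + Q dy = ∬_D (∂Q/∂x - ∂P/∂y) dA.

Here P = 3y, Q = 3x^3 + 6x, so

    ∂Q/∂x = 9x^2 + 6,    ∂P/∂y = 3,
    ∂Q/∂x - ∂P/∂y = 9x^2 + 3.

D is the region x^2 + y^2 ≤ 36. Evaluating the double integral:

In polar coordinates (x = r cos θ, y = r sin θ, dA = r dr dθ) the integrand becomes 9r^2cos(θ)^2 + 3, so

    ∬_D (9x^2 + 3) dA = ∫_0^{2π} ∫_0^{6} (9r^2cos(θ)^2 + 3) · r dr dθ.

Inner (r from 0 to 6): 2916cos(θ)^2 + 54.
Outer (θ from 0 to 2π): 3024π.

Therefore ∮_C P dx + Q dy = 3024π.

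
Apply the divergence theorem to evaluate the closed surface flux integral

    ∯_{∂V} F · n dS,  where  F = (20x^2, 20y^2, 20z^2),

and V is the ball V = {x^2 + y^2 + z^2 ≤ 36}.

By the divergence theorem,

    ∯_{∂V} F · n dS = ∭_V (∇ · F) dV.

Compute the divergence:
    ∇ · F = ∂F_x/∂x + ∂F_y/∂y + ∂F_z/∂z = 40x + 40y + 40z.

In spherical coordinates, x = ρ sin(φ) cos(θ), y = ρ sin(φ) sin(θ), z = ρ cos(φ), dV = ρ^2 sin(φ) dρ dφ dθ, with 0 ≤ ρ ≤ 6, 0 ≤ φ ≤ π, 0 ≤ θ ≤ 2π.

The integrand, after substitution and multiplying by the volume element, becomes (40ρ (sqrt(2)sin(φ)sin(θ + π/4) + cos(φ))) · ρ^2 sin(φ), so

    ∭_V (∇·F) dV = ∫_0^{2π} ∫_0^{π} ∫_0^{6} (40ρ (sqrt(2)sin(φ)sin(θ + π/4) + cos(φ))) · ρ^2 sin(φ) dρ dφ dθ.

Inner (ρ from 0 to 6): 12960(sqrt(2)sin(φ)sin(θ + π/4) + cos(φ))sin(φ).
Middle (φ from 0 to π): 6480sqrt(2)π sin(θ + π/4).
Outer (θ from 0 to 2π): 0.

Therefore ∯_{∂V} F · n dS = 0.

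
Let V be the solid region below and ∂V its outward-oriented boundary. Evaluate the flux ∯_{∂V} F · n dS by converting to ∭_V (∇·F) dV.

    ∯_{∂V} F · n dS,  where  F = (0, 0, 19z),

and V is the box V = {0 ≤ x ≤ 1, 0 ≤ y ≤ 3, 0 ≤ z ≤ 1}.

By the divergence theorem,

    ∯_{∂V} F · n dS = ∭_V (∇ · F) dV.

Compute the divergence:
    ∇ · F = ∂F_x/∂x + ∂F_y/∂y + ∂F_z/∂z = 0 + 0 + 19 = 19.

V is a rectangular box, so dV = dx dy dz with 0 ≤ x ≤ 1, 0 ≤ y ≤ 3, 0 ≤ z ≤ 1.

Integrate (19) over V as an iterated integral:

    ∭_V (∇·F) dV = ∫_0^{1} ∫_0^{3} ∫_0^{1} (19) dz dy dx.

Inner (z from 0 to 1): 19.
Middle (y from 0 to 3): 57.
Outer (x from 0 to 1): 57.

Therefore ∯_{∂V} F · n dS = 57.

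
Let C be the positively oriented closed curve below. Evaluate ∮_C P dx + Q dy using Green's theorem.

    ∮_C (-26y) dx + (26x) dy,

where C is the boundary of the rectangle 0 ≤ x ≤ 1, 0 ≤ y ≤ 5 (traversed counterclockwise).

Green's theorem converts the closed line integral into a double integral over the enclosed region D:

    ∮_C P dx + Q dy = ∬_D (∂Q/∂x - ∂P/∂y) dA.

Here P = -26y, Q = 26x, so

    ∂Q/∂x = 26,    ∂P/∂y = -26,
    ∂Q/∂x - ∂P/∂y = 52.

D is the region 0 ≤ x ≤ 1, 0 ≤ y ≤ 5. Evaluating the double integral:

    ∬_D (52) dA = ∫_0^{1} ∫_0^{5} (52) dy dx.

Inner (y from 0 to 5): 260.
Outer (x from 0 to 1): 260.

Therefore ∮_C P dx + Q dy = 260.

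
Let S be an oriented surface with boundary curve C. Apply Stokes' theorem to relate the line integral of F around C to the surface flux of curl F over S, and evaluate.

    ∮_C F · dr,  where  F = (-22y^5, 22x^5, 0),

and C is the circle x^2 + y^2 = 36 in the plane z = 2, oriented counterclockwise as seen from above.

Let S be the flat disk x^2 + y^2 ≤ 36 in the plane z = 2, with upward unit normal n̂ = ẑ. By Stokes' theorem,

    ∮_C F · dr = ∬_S (∇ × F) · n̂ dS = ∬_D (curl F)_z dA,

where D is the disk x^2 + y^2 ≤ 36.

Compute the curl of F = (-22y^5, 22x^5, 0):
    (∇ × F)_x = ∂F_z/∂y - ∂F_y/∂z = 0,
    (∇ × F)_y = ∂F_x/∂z - ∂F_z/∂x = 0,
    (∇ × F)_z = ∂F_y/∂x - ∂F_x/∂y = 110x^4 + 110y^4.

On z = 2, (curl F)_z = 110x^4 + 110y^4.

Convert to polar (x = r cos θ, y = r sin θ, dA = r dr dθ); the integrand becomes 110r^4(sin(θ)^4 + cos(θ)^4), so

    ∬_D (curl F)_z dA = ∫_0^{2π} ∫_0^{6} (110r^4(sin(θ)^4 + cos(θ)^4)) · r dr dθ.

Inner (r from 0 to 6): 855360sin(θ)^4 + 855360cos(θ)^4.
Outer (θ from 0 to 2π): 1283040π.

Therefore ∮_C F · dr = 1283040π.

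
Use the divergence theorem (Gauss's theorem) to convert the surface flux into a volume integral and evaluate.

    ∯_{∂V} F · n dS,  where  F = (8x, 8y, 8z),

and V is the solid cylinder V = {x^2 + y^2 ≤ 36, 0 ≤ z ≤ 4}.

By the divergence theorem,

    ∯_{∂V} F · n dS = ∭_V (∇ · F) dV.

Compute the divergence:
    ∇ · F = ∂F_x/∂x + ∂F_y/∂y + ∂F_z/∂z = 8 + 8 + 8 = 24.

In cylindrical coordinates, x = r cos(θ), y = r sin(θ), z = z, dV = r dr dθ dz, with 0 ≤ r ≤ 6, 0 ≤ θ ≤ 2π, 0 ≤ z ≤ 4.

The integrand, after substitution and multiplying by the volume element, becomes (24) · r, so

    ∭_V (∇·F) dV = ∫_0^{2π} ∫_0^{6} ∫_0^{4} (24) · r dz dr dθ.

Inner (z from 0 to 4): 96r.
Middle (r from 0 to 6): 1728.
Outer (θ from 0 to 2π): 3456π.

Therefore ∯_{∂V} F · n dS = 3456π.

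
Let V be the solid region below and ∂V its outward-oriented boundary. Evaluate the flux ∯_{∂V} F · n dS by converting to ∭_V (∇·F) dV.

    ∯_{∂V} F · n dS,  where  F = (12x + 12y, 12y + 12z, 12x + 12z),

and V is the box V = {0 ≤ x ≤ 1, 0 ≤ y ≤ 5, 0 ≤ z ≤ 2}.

By the divergence theorem,

    ∯_{∂V} F · n dS = ∭_V (∇ · F) dV.

Compute the divergence:
    ∇ · F = ∂F_x/∂x + ∂F_y/∂y + ∂F_z/∂z = 12 + 12 + 12 = 36.

V is a rectangular box, so dV = dx dy dz with 0 ≤ x ≤ 1, 0 ≤ y ≤ 5, 0 ≤ z ≤ 2.

Integrate (36) over V as an iterated integral:

    ∭_V (∇·F) dV = ∫_0^{1} ∫_0^{5} ∫_0^{2} (36) dz dy dx.

Inner (z from 0 to 2): 72.
Middle (y from 0 to 5): 360.
Outer (x from 0 to 1): 360.

Therefore ∯_{∂V} F · n dS = 360.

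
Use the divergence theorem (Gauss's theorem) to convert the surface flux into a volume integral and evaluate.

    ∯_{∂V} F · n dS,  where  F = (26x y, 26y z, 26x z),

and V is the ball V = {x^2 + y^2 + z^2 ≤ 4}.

By the divergence theorem,

    ∯_{∂V} F · n dS = ∭_V (∇ · F) dV.

Compute the divergence:
    ∇ · F = ∂F_x/∂x + ∂F_y/∂y + ∂F_z/∂z = 26y + 26z + 26x = 26x + 26y + 26z.

In spherical coordinates, x = ρ sin(φ) cos(θ), y = ρ sin(φ) sin(θ), z = ρ cos(φ), dV = ρ^2 sin(φ) dρ dφ dθ, with 0 ≤ ρ ≤ 2, 0 ≤ φ ≤ π, 0 ≤ θ ≤ 2π.

The integrand, after substitution and multiplying by the volume element, becomes (26ρ (sqrt(2)sin(φ)sin(θ + π/4) + cos(φ))) · ρ^2 sin(φ), so

    ∭_V (∇·F) dV = ∫_0^{2π} ∫_0^{π} ∫_0^{2} (26ρ (sqrt(2)sin(φ)sin(θ + π/4) + cos(φ))) · ρ^2 sin(φ) dρ dφ dθ.

Inner (ρ from 0 to 2): 104(sqrt(2)sin(φ)sin(θ + π/4) + cos(φ))sin(φ).
Middle (φ from 0 to π): 52sqrt(2)π sin(θ + π/4).
Outer (θ from 0 to 2π): 0.

Therefore ∯_{∂V} F · n dS = 0.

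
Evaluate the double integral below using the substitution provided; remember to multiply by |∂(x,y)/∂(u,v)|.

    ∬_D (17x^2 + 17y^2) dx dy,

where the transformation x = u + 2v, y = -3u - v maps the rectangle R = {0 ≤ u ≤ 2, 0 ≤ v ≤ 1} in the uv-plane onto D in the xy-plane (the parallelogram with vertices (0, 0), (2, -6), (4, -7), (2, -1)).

Compute the Jacobian determinant of (x, y) with respect to (u, v):

    ∂(x,y)/∂(u,v) = | 1  2 | = (1)(-1) - (2)(-3) = 5.
                   | -3  -1 |

Its absolute value is |J| = 5 (the area scaling factor).

Substituting x = u + 2v, y = -3u - v into the integrand,

    17x^2 + 17y^2 → 170u^2 + 170u v + 85v^2,

so the integral becomes

    ∬_R (170u^2 + 170u v + 85v^2) · |J| du dv = ∫_0^2 ∫_0^1 (850u^2 + 850u v + 425v^2) dv du.

Inner (v): 850u^2 + 425u + 425/3.
Outer (u): 3400.

Therefore ∬_D (17x^2 + 17y^2) dx dy = 3400.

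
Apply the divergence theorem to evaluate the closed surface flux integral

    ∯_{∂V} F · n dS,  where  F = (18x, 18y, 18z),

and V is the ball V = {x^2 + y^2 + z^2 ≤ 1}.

By the divergence theorem,

    ∯_{∂V} F · n dS = ∭_V (∇ · F) dV.

Compute the divergence:
    ∇ · F = ∂F_x/∂x + ∂F_y/∂y + ∂F_z/∂z = 18 + 18 + 18 = 54.

In spherical coordinates, x = ρ sin(φ) cos(θ), y = ρ sin(φ) sin(θ), z = ρ cos(φ), dV = ρ^2 sin(φ) dρ dφ dθ, with 0 ≤ ρ ≤ 1, 0 ≤ φ ≤ π, 0 ≤ θ ≤ 2π.

The integrand, after substitution and multiplying by the volume element, becomes (54) · ρ^2 sin(φ), so

    ∭_V (∇·F) dV = ∫_0^{2π} ∫_0^{π} ∫_0^{1} (54) · ρ^2 sin(φ) dρ dφ dθ.

Inner (ρ from 0 to 1): 18sin(φ).
Middle (φ from 0 to π): 36.
Outer (θ from 0 to 2π): 72π.

Therefore ∯_{∂V} F · n dS = 72π.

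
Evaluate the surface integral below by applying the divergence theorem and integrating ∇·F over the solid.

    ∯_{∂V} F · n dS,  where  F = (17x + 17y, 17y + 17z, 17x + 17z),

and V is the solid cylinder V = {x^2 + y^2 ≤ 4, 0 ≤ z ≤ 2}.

By the divergence theorem,

    ∯_{∂V} F · n dS = ∭_V (∇ · F) dV.

Compute the divergence:
    ∇ · F = ∂F_x/∂x + ∂F_y/∂y + ∂F_z/∂z = 17 + 17 + 17 = 51.

In cylindrical coordinates, x = r cos(θ), y = r sin(θ), z = z, dV = r dr dθ dz, with 0 ≤ r ≤ 2, 0 ≤ θ ≤ 2π, 0 ≤ z ≤ 2.

The integrand, after substitution and multiplying by the volume element, becomes (51) · r, so

    ∭_V (∇·F) dV = ∫_0^{2π} ∫_0^{2} ∫_0^{2} (51) · r dz dr dθ.

Inner (z from 0 to 2): 102r.
Middle (r from 0 to 2): 204.
Outer (θ from 0 to 2π): 408π.

Therefore ∯_{∂V} F · n dS = 408π.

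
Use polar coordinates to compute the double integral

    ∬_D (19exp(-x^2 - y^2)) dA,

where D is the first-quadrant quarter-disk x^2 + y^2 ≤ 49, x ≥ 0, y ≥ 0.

The region D is 0 ≤ r ≤ 7, 0 ≤ θ ≤ π/2 in polar coordinates, where x = r cos(θ), y = r sin(θ), and dA = r dr dθ.

Under the substitution, the integrand becomes 19exp(-r^2), so

    ∬_D (19exp(-x^2 - y^2)) dA = ∫_{0}^{π/2} ∫_{0}^{7} (19exp(-r^2)) · r dr dθ.

Inner integral (in r): ∫_{0}^{7} (19exp(-r^2)) · r dr = 19/2 - 19exp(-49)/2.

Outer integral (in θ): ∫_{0}^{π/2} (19/2 - 19exp(-49)/2) dθ = -19π (1 - exp(49))exp(-49)/4.

Therefore ∬_D (19exp(-x^2 - y^2)) dA = -19π (1 - exp(49))exp(-49)/4.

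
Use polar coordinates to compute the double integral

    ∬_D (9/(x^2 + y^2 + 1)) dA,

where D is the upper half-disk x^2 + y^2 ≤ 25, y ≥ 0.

The region D is 0 ≤ r ≤ 5, 0 ≤ θ ≤ π in polar coordinates, where x = r cos(θ), y = r sin(θ), and dA = r dr dθ.

Under the substitution, the integrand becomes 9/(r^2 + 1), so

    ∬_D (9/(x^2 + y^2 + 1)) dA = ∫_{0}^{π} ∫_{0}^{5} (9/(r^2 + 1)) · r dr dθ.

Inner integral (in r): ∫_{0}^{5} (9/(r^2 + 1)) · r dr = 9log(26)/2.

Outer integral (in θ): ∫_{0}^{π} (9log(26)/2) dθ = 9π log(26)/2.

Therefore ∬_D (9/(x^2 + y^2 + 1)) dA = 9π log(26)/2.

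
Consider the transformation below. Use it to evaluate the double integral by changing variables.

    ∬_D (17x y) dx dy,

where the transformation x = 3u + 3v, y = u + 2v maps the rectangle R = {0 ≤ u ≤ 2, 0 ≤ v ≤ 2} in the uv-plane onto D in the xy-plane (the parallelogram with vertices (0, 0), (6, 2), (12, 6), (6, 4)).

Compute the Jacobian determinant of (x, y) with respect to (u, v):

    ∂(x,y)/∂(u,v) = | 3  3 | = (3)(2) - (3)(1) = 3.
                   | 1  2 |

Its absolute value is |J| = 3 (the area scaling factor).

Substituting x = 3u + 3v, y = u + 2v into the integrand,

    17x y → 51u^2 + 153u v + 102v^2,

so the integral becomes

    ∬_R (51u^2 + 153u v + 102v^2) · |J| du dv = ∫_0^2 ∫_0^2 (153u^2 + 459u v + 306v^2) dv du.

Inner (v): 306u^2 + 918u + 816.
Outer (u): 4284.

Therefore ∬_D (17x y) dx dy = 4284.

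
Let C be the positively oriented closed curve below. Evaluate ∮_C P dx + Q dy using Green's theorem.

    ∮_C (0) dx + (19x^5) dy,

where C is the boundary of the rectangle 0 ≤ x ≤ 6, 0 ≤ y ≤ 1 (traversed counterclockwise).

Green's theorem converts the closed line integral into a double integral over the enclosed region D:

    ∮_C P dx + Q dy = ∬_D (∂Q/∂x - ∂P/∂y) dA.

Here P = 0, Q = 19x^5, so

    ∂Q/∂x = 95x^4,    ∂P/∂y = 0,
    ∂Q/∂x - ∂P/∂y = 95x^4.

D is the region 0 ≤ x ≤ 6, 0 ≤ y ≤ 1. Evaluating the double integral:

    ∬_D (95x^4) dA = ∫_0^{6} ∫_0^{1} (95x^4) dy dx.

Inner (y from 0 to 1): 95x^4.
Outer (x from 0 to 6): 147744.

Therefore ∮_C P dx + Q dy = 147744.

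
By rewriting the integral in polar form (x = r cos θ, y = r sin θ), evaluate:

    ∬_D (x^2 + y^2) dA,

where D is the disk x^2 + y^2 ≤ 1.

The region D is 0 ≤ r ≤ 1, 0 ≤ θ ≤ 2π in polar coordinates, where x = r cos(θ), y = r sin(θ), and dA = r dr dθ.

Under the substitution, the integrand becomes r^2, so

    ∬_D (x^2 + y^2) dA = ∫_{0}^{2π} ∫_{0}^{1} (r^2) · r dr dθ.

Inner integral (in r): ∫_{0}^{1} (r^2) · r dr = 1/4.

Outer integral (in θ): ∫_{0}^{2π} (1/4) dθ = π/2.

Therefore ∬_D (x^2 + y^2) dA = π/2.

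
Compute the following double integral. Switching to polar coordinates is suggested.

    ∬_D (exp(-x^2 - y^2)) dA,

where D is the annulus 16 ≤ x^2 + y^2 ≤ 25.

The region D is 4 ≤ r ≤ 5, 0 ≤ θ ≤ 2π in polar coordinates, where x = r cos(θ), y = r sin(θ), and dA = r dr dθ.

Under the substitution, the integrand becomes exp(-r^2), so

    ∬_D (exp(-x^2 - y^2)) dA = ∫_{0}^{2π} ∫_{4}^{5} (exp(-r^2)) · r dr dθ.

Inner integral (in r): ∫_{4}^{5} (exp(-r^2)) · r dr = -(1 - exp(9))exp(-25)/2.

Outer integral (in θ): ∫_{0}^{2π} (-(1 - exp(9))exp(-25)/2) dθ = -π (1 - exp(9))exp(-25).

Therefore ∬_D (exp(-x^2 - y^2)) dA = -π (1 - exp(9))exp(-25).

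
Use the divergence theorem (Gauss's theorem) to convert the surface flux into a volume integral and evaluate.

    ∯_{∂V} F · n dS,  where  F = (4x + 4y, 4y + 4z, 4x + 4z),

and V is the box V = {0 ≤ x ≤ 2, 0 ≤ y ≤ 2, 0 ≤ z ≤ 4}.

By the divergence theorem,

    ∯_{∂V} F · n dS = ∭_V (∇ · F) dV.

Compute the divergence:
    ∇ · F = ∂F_x/∂x + ∂F_y/∂y + ∂F_z/∂z = 4 + 4 + 4 = 12.

V is a rectangular box, so dV = dx dy dz with 0 ≤ x ≤ 2, 0 ≤ y ≤ 2, 0 ≤ z ≤ 4.

Integrate (12) over V as an iterated integral:

    ∭_V (∇·F) dV = ∫_0^{2} ∫_0^{2} ∫_0^{4} (12) dz dy dx.

Inner (z from 0 to 4): 48.
Middle (y from 0 to 2): 96.
Outer (x from 0 to 2): 192.

Therefore ∯_{∂V} F · n dS = 192.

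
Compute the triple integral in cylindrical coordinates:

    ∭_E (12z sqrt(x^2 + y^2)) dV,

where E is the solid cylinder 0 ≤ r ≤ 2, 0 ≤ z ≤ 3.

In cylindrical coordinates, x = r cos(θ), y = r sin(θ), z = z, and dV = r dr dθ dz.

The integrand becomes 12r z, so

    ∭_E (12z sqrt(x^2 + y^2)) dV = ∫_{0}^{2π} ∫_{0}^{2} ∫_{0}^{3} (12r z) · r dz dr dθ.

Inner (z): 54r^2.
Middle (r from 0 to 2): 144.
Outer (θ): 288π.

Therefore the triple integral equals 288π.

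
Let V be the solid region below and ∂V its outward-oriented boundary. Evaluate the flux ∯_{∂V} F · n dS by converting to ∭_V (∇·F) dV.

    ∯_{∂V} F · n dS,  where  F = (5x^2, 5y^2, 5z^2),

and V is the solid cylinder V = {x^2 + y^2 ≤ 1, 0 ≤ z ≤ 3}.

By the divergence theorem,

    ∯_{∂V} F · n dS = ∭_V (∇ · F) dV.

Compute the divergence:
    ∇ · F = ∂F_x/∂x + ∂F_y/∂y + ∂F_z/∂z = 10x + 10y + 10z.

In cylindrical coordinates, x = r cos(θ), y = r sin(θ), z = z, dV = r dr dθ dz, with 0 ≤ r ≤ 1, 0 ≤ θ ≤ 2π, 0 ≤ z ≤ 3.

The integrand, after substitution and multiplying by the volume element, becomes (10sqrt(2)r sin(θ + π/4) + 10z) · r, so

    ∭_V (∇·F) dV = ∫_0^{2π} ∫_0^{1} ∫_0^{3} (10sqrt(2)r sin(θ + π/4) + 10z) · r dz dr dθ.

Inner (z from 0 to 3): 15r (2sqrt(2)r sin(θ + π/4) + 3).
Middle (r from 0 to 1): 10sqrt(2)sin(θ + π/4) + 45/2.
Outer (θ from 0 to 2π): 45π.

Therefore ∯_{∂V} F · n dS = 45π.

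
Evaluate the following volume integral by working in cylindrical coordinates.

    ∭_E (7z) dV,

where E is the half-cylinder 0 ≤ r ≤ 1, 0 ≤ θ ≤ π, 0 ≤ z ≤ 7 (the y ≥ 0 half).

In cylindrical coordinates, x = r cos(θ), y = r sin(θ), z = z, and dV = r dr dθ dz.

The integrand becomes 7z, so

    ∭_E (7z) dV = ∫_{0}^{π} ∫_{0}^{1} ∫_{0}^{7} (7z) · r dz dr dθ.

Inner (z): 343r/2.
Middle (r from 0 to 1): 343/4.
Outer (θ): 343π/4.

Therefore the triple integral equals 343π/4.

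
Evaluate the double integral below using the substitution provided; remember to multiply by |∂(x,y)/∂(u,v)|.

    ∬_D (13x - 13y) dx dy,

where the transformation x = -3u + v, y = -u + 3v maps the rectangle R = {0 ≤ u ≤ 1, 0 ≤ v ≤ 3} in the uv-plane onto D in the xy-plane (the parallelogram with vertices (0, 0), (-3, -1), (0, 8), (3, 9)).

Compute the Jacobian determinant of (x, y) with respect to (u, v):

    ∂(x,y)/∂(u,v) = | -3  1 | = (-3)(3) - (1)(-1) = -8.
                   | -1  3 |

Its absolute value is |J| = 8 (the area scaling factor).

Substituting x = -3u + v, y = -u + 3v into the integrand,

    13x - 13y → -26u - 26v,

so the integral becomes

    ∬_R (-26u - 26v) · |J| du dv = ∫_0^1 ∫_0^3 (-208u - 208v) dv du.

Inner (v): -624u - 936.
Outer (u): -1248.

Therefore ∬_D (13x - 13y) dx dy = -1248.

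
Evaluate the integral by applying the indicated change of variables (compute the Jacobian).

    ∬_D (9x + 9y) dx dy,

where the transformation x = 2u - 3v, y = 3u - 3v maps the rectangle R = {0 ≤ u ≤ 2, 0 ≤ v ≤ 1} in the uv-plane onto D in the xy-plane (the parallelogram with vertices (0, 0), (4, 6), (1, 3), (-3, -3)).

Compute the Jacobian determinant of (x, y) with respect to (u, v):

    ∂(x,y)/∂(u,v) = | 2  -3 | = (2)(-3) - (-3)(3) = 3.
                   | 3  -3 |

Its absolute value is |J| = 3 (the area scaling factor).

Substituting x = 2u - 3v, y = 3u - 3v into the integrand,

    9x + 9y → 45u - 54v,

so the integral becomes

    ∬_R (45u - 54v) · |J| du dv = ∫_0^2 ∫_0^1 (135u - 162v) dv du.

Inner (v): 135u - 81.
Outer (u): 108.

Therefore ∬_D (9x + 9y) dx dy = 108.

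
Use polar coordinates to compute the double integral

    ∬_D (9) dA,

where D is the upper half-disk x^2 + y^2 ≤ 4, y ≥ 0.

The region D is 0 ≤ r ≤ 2, 0 ≤ θ ≤ π in polar coordinates, where x = r cos(θ), y = r sin(θ), and dA = r dr dθ.

Under the substitution, the integrand becomes 9, so

    ∬_D (9) dA = ∫_{0}^{π} ∫_{0}^{2} (9) · r dr dθ.

Inner integral (in r): ∫_{0}^{2} (9) · r dr = 18.

Outer integral (in θ): ∫_{0}^{π} (18) dθ = 18π.

Therefore ∬_D (9) dA = 18π.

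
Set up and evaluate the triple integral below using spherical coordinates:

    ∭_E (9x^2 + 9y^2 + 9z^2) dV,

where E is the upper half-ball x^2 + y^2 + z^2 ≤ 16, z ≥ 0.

In spherical coordinates, x = ρ sin(φ) cos(θ), y = ρ sin(φ) sin(θ), z = ρ cos(φ), and dV = ρ^2 sin(φ) dρ dφ dθ.

The integrand becomes 9ρ^2, so

    ∭_E (9x^2 + 9y^2 + 9z^2) dV = ∫_{0}^{2π} ∫_{0}^{π/2} ∫_{0}^{4} (9ρ^2) · ρ^2 sin(φ) dρ dφ dθ.

Inner (ρ): 9216sin(φ)/5.
Middle (φ): 9216/5.
Outer (θ): 18432π/5.

Therefore the triple integral equals 18432π/5.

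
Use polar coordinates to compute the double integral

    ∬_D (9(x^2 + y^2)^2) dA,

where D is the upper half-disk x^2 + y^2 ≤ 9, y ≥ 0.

The region D is 0 ≤ r ≤ 3, 0 ≤ θ ≤ π in polar coordinates, where x = r cos(θ), y = r sin(θ), and dA = r dr dθ.

Under the substitution, the integrand becomes 9r^4, so

    ∬_D (9(x^2 + y^2)^2) dA = ∫_{0}^{π} ∫_{0}^{3} (9r^4) · r dr dθ.

Inner integral (in r): ∫_{0}^{3} (9r^4) · r dr = 2187/2.

Outer integral (in θ): ∫_{0}^{π} (2187/2) dθ = 2187π/2.

Therefore ∬_D (9(x^2 + y^2)^2) dA = 2187π/2.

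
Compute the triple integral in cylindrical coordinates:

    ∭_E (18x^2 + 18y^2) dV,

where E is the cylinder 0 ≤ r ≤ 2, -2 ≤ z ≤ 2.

In cylindrical coordinates, x = r cos(θ), y = r sin(θ), z = z, and dV = r dr dθ dz.

The integrand becomes 18r^2, so

    ∭_E (18x^2 + 18y^2) dV = ∫_{0}^{2π} ∫_{0}^{2} ∫_{-2}^{2} (18r^2) · r dz dr dθ.

Inner (z): 72r^3.
Middle (r from 0 to 2): 288.
Outer (θ): 576π.

Therefore the triple integral equals 576π.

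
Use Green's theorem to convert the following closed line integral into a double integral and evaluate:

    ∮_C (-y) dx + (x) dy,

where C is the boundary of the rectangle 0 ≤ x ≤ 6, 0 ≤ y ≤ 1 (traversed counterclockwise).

Green's theorem converts the closed line integral into a double integral over the enclosed region D:

    ∮_C P dx + Q dy = ∬_D (∂Q/∂x - ∂P/∂y) dA.

Here P = -y, Q = x, so

    ∂Q/∂x = 1,    ∂P/∂y = -1,
    ∂Q/∂x - ∂P/∂y = 2.

D is the region 0 ≤ x ≤ 6, 0 ≤ y ≤ 1. Evaluating the double integral:

    ∬_D (2) dA = ∫_0^{6} ∫_0^{1} (2) dy dx.

Inner (y from 0 to 1): 2.
Outer (x from 0 to 6): 12.

Therefore ∮_C P dx + Q dy = 12.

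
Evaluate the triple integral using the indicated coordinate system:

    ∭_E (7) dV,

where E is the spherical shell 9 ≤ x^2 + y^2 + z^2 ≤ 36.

In spherical coordinates, x = ρ sin(φ) cos(θ), y = ρ sin(φ) sin(θ), z = ρ cos(φ), and dV = ρ^2 sin(φ) dρ dφ dθ.

The integrand becomes 7, so

    ∭_E (7) dV = ∫_{0}^{2π} ∫_{0}^{π} ∫_{3}^{6} (7) · ρ^2 sin(φ) dρ dφ dθ.

Inner (ρ): 441sin(φ).
Middle (φ): 882.
Outer (θ): 1764π.

Therefore the triple integral equals 1764π.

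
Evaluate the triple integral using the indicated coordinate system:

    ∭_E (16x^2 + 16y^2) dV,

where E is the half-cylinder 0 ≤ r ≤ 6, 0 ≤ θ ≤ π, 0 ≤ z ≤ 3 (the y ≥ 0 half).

In cylindrical coordinates, x = r cos(θ), y = r sin(θ), z = z, and dV = r dr dθ dz.

The integrand becomes 16r^2, so

    ∭_E (16x^2 + 16y^2) dV = ∫_{0}^{π} ∫_{0}^{6} ∫_{0}^{3} (16r^2) · r dz dr dθ.

Inner (z): 48r^3.
Middle (r from 0 to 6): 15552.
Outer (θ): 15552π.

Therefore the triple integral equals 15552π.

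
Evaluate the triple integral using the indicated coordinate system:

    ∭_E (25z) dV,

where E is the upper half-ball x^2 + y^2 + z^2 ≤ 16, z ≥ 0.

In spherical coordinates, x = ρ sin(φ) cos(θ), y = ρ sin(φ) sin(θ), z = ρ cos(φ), and dV = ρ^2 sin(φ) dρ dφ dθ.

The integrand becomes 25ρ cos(φ), so

    ∭_E (25z) dV = ∫_{0}^{2π} ∫_{0}^{π/2} ∫_{0}^{4} (25ρ cos(φ)) · ρ^2 sin(φ) dρ dφ dθ.

Inner (ρ): 800sin(2φ).
Middle (φ): 800.
Outer (θ): 1600π.

Therefore the triple integral equals 1600π.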